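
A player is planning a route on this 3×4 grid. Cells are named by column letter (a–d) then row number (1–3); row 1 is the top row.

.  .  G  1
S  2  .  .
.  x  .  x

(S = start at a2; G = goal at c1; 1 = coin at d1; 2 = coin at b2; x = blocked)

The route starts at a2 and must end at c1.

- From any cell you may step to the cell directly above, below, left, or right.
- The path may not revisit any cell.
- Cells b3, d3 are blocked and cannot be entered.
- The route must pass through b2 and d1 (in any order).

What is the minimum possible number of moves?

5

Any route passes through b2 and d1 in some order between a2 and c1. Summing Manhattan distances along each leg and taking the cheapest ordering (a2 → b2 → d1 → c1) gives a lower bound of 1 + 3 + 1 = 5 moves.
A route of 5 moves achieves this: a2 → b2 → c2 → d2 → d1 → c1.
Since 5 matches the lower bound, it is optimal.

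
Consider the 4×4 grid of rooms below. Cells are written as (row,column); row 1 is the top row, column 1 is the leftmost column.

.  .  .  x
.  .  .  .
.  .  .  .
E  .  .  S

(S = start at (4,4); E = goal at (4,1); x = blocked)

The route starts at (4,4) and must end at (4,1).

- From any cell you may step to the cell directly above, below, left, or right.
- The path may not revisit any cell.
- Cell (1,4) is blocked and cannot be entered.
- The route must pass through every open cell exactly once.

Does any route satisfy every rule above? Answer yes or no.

Colour the cells like a checkerboard: each orthogonal step flips colour, so a Hamiltonian route alternates colours. Here there are 8 cells of one colour and 7 of the other, with start on the opposite colour to the goal — the counts and endpoints can't be arranged into an alternating sequence of length 15, so no Hamiltonian route exists.

no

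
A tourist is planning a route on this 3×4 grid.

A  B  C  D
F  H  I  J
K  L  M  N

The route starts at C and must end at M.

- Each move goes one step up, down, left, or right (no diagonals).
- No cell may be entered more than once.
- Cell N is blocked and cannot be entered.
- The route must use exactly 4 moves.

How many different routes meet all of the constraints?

4

Need simple routes of exactly 4 moves from C to M (Manhattan distance 2, so 1 moves are spent on a detour and 1 undoing it).
Enumerating: C I H L M | C B H L M | C B H I M | C D J I M.
That gives 4 routes.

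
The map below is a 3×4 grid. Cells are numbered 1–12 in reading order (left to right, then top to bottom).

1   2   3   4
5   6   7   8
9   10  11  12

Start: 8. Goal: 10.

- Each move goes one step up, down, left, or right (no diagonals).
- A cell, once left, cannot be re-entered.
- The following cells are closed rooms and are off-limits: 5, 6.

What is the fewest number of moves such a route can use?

The Manhattan distance from 8 to 10 is |2−3| + |4−2| = 3, so at least 3 moves are needed.
A route of 3 moves achieves this: 8 → 12 → 11 → 10.
Since 3 matches the lower bound, it is optimal.

3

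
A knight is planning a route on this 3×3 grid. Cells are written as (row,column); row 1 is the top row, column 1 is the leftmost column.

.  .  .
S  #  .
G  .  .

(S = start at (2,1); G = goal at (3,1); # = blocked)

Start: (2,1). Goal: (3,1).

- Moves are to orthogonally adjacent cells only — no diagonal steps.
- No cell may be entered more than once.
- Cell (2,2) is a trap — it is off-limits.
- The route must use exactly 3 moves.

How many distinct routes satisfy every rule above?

Need simple routes of exactly 3 moves from (2,1) to (3,1) (Manhattan distance 1, so 1 moves are spent on a detour and 1 undoing it).
No route satisfies every constraint, so the count is 0.

0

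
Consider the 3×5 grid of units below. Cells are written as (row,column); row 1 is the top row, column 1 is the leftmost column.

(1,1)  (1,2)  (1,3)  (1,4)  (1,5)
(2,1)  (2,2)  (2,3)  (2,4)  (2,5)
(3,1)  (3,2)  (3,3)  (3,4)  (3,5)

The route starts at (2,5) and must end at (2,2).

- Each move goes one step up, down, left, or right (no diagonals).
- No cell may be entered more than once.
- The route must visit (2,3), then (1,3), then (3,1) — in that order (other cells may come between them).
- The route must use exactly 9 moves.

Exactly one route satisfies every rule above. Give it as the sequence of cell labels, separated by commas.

(2,5), (2,4), (2,3), (1,3), (1,2), (1,1), (2,1), (3,1), (3,2), (2,2)

The waypoints must appear in the order (2,3), (1,3), (3,1), with no cell reused.
Route from (2,5): left 2 to (2,3), up 1 to (1,3), left 2 to (1,1), down 2 to (3,1), right 1 to (3,2), up 1 to (2,2) — 9 moves in all.
Check: order respected ((2,3) at step 2, (1,3) at step 3, (3,1) at step 7); 9 moves as required.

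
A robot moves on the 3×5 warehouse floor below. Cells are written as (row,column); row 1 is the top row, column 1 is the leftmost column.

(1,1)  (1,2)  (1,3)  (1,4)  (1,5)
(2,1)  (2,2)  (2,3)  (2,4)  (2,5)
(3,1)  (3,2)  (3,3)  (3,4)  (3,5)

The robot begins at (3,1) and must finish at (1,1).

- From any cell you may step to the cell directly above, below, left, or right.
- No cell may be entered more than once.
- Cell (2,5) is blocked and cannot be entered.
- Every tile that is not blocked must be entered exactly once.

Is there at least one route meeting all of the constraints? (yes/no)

Cell (1,5) has only one open neighbour but is neither the start nor the goal, so a Hamiltonian route would have to both enter and leave it through the same neighbour — impossible without revisiting.

no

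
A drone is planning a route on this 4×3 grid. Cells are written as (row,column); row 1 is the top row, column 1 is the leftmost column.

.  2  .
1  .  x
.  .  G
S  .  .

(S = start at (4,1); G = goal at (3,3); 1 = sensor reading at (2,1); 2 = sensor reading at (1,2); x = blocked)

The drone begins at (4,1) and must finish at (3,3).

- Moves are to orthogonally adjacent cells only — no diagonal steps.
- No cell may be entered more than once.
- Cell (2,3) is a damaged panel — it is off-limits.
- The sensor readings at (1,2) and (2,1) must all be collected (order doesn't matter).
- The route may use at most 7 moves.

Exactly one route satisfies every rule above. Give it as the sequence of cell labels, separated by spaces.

(4,1) (3,1) (2,1) (1,1) (1,2) (2,2) (3,2) (3,3)

The 7-move cap with required stops at (1,2), (2,1) leaves no slack for detours.
Route from (4,1): 3× up (reaching (1,1)), right to (1,2), 2× down (reaching (3,2)), right to (3,3) — 7 moves in all.
Check: all required cells visited; 7 ≤ 7 moves.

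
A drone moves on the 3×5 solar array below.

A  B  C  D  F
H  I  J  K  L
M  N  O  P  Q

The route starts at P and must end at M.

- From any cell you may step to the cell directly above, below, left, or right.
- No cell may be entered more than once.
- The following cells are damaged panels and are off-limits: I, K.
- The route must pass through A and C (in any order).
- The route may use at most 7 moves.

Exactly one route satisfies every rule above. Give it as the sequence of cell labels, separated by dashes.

P - O - J - C - B - A - H - M

The 7-move cap with required stops at A, C leaves no slack for detours.
Route from P: left 1 to O, up 2 to C, left 2 to A, down 2 to M — 7 moves in all.
Check: all required cells visited; 7 ≤ 7 moves.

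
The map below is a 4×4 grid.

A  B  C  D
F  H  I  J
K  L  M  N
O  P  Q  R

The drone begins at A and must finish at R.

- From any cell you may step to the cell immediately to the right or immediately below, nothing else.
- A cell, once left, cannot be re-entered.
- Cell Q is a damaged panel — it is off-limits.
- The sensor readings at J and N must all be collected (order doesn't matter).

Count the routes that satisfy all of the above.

4

A right/down-only route from A to R makes exactly 3 down-moves and 3 right-moves in some order.
With no other constraints that would be C(6,3) = 20 routes.
A monotone route can only reach the required cells in the order J, N, so split there and multiply the segment counts (each segment already excludes blocked cells): A→J: 4; J→N: 1; N→R: 1; product = 4.
That gives 4 routes.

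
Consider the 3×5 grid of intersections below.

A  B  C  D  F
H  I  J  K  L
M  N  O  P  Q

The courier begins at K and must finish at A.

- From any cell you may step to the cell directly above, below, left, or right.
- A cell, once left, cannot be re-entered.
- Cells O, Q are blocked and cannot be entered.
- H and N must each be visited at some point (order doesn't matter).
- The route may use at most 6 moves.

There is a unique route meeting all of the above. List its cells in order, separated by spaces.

K J I N M H A

The budget equals the shortest possible length, so every move has to be on a shortest route through the required cells.
Route from K: 2× left (reaching I), down to N, left to M, 2× up (reaching A) — 6 moves in all.
Check: all required cells visited; 6 ≤ 6 moves.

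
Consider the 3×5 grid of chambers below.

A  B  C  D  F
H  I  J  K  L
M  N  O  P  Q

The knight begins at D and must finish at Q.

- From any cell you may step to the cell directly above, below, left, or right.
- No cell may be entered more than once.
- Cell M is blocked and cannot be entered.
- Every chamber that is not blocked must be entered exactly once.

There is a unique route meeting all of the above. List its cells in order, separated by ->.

Need to visit all 14 open cells exactly once, starting at D and ending at Q.
Cell N has only two open neighbours (I and O), so the path must pass straight through it: one of those is the cell it's entered from and the other is where it exits.
Route from D: right to F, down to L, 2× left (reaching J), up to C, 2× left (reaching A), down to H, right to I, down to N, 3× right (reaching Q) — 13 moves in all.
Check: all 14 open cells covered.

D -> F -> L -> K -> J -> C -> B -> A -> H -> I -> N -> O -> P -> Q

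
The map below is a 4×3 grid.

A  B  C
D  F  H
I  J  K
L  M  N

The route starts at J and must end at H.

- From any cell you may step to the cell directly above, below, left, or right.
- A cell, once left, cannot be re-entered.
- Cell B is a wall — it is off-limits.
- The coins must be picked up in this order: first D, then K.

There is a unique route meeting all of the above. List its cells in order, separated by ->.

J -> F -> D -> I -> L -> M -> N -> K -> H

The waypoints must appear in the order D, K, with no cell reused.
Route from J: up 1 to F, left 1 to D, down 2 to L, right 2 to N, up 2 to H — 8 moves in all.
Check: order respected (D at step 2, K at step 7).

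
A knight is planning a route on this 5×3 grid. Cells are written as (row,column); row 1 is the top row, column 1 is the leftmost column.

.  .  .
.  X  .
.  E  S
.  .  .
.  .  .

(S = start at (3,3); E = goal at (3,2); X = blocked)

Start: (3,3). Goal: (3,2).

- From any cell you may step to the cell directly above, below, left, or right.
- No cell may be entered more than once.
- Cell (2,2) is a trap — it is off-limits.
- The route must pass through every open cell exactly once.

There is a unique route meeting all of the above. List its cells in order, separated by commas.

(3,3), (2,3), (1,3), (1,2), (1,1), (2,1), (3,1), (4,1), (5,1), (5,2), (5,3), (4,3), (4,2), (3,2)

Need to visit all 14 open cells exactly once, starting at (3,3) and ending at (3,2).
Cell (5,1) has only two open neighbours ((4,1) and (5,2)), so the path must pass straight through it: one of those is the cell it's entered from and the other is where it exits.
Route from (3,3): 2× up (reaching (1,3)), 2× left (reaching (1,1)), 4× down (reaching (5,1)), 2× right (reaching (5,3)), up to (4,3), left to (4,2), up to (3,2) — 13 moves in all.
Check: all 14 open cells covered.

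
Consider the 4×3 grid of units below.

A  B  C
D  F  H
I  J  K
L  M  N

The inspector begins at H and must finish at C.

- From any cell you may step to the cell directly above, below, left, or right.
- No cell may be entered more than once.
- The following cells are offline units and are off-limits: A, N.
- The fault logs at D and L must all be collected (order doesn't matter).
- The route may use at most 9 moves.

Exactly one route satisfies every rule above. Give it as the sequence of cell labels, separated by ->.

H -> K -> J -> M -> L -> I -> D -> F -> B -> C

The budget equals the shortest possible length, so every move has to be on a shortest route through the required cells.
Route from H: down 1 to K, left 1 to J, down 1 to M, left 1 to L, up 2 to D, right 1 to F, up 1 to B, right 1 to C — 9 moves in all.
Check: all required cells visited; 9 ≤ 9 moves.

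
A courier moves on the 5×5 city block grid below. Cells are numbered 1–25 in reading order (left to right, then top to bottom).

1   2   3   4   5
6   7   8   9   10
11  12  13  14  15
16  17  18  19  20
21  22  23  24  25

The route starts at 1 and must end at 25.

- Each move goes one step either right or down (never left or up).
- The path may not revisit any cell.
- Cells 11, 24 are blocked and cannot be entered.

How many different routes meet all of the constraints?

30

A right/down-only route from 1 to 25 makes exactly 4 down-moves and 4 right-moves in some order.
With no other constraints that would be C(8,4) = 70 routes.
Subtract routes through each blocked cell (inclusion–exclusion for overlaps): − through 11: 15 − through 24: 35 + through 11&24: 10 → 30.
That gives 30 routes.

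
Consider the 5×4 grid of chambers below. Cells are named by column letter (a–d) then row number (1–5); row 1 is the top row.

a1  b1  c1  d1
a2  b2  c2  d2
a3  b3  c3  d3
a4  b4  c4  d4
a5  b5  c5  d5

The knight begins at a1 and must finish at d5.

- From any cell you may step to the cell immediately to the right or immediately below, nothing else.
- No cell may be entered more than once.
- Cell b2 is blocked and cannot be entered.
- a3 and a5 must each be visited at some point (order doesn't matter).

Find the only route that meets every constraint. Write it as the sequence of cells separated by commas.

a1, a2, a3, a4, a5, b5, c5, d5

Moves only go right or down, so the column and row indices never decrease.
Route from a1: down 4 to a5, right 3 to d5 — 7 moves in all.
Check: all required cells visited.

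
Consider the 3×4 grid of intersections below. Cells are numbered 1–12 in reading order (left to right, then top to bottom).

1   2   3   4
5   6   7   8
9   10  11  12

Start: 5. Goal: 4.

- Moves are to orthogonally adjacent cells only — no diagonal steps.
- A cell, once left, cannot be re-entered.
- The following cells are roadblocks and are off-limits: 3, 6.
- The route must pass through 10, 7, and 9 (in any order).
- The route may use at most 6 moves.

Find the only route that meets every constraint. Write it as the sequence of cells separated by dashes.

5 - 9 - 10 - 11 - 7 - 8 - 4

The 6-move cap with required stops at 10, 7, 9 leaves no slack for detours.
Route from 5: down 1 to 9, right 2 to 11, up 1 to 7, right 1 to 8, up 1 to 4 — 6 moves in all.
Check: all required cells visited; 6 ≤ 6 moves.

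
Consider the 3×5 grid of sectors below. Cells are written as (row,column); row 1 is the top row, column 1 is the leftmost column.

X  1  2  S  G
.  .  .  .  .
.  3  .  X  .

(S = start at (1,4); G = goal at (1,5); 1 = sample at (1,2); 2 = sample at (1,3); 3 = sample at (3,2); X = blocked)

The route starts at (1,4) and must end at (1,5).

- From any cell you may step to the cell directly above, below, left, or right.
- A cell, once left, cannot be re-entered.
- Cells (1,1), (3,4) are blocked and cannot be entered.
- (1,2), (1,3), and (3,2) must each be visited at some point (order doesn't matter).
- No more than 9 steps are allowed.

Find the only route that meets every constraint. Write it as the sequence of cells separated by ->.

(1,4) -> (1,3) -> (1,2) -> (2,2) -> (3,2) -> (3,3) -> (2,3) -> (2,4) -> (2,5) -> (1,5)

The budget equals the shortest possible length, so every move has to be on a shortest route through the required cells.
Route from (1,4): 2× left (reaching (1,2)), 2× down (reaching (3,2)), right to (3,3), up to (2,3), 2× right (reaching (2,5)), up to (1,5) — 9 moves in all.
Check: all required cells visited; 9 ≤ 9 moves.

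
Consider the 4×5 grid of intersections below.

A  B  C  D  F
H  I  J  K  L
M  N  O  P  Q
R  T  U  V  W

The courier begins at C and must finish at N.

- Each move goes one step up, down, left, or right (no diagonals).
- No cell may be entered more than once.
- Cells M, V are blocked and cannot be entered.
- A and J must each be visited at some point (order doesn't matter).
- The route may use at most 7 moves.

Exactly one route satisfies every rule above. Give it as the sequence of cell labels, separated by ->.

The budget equals the shortest possible length, so every move has to be on a shortest route through the required cells.
Route from C: left 2 to A, down 1 to H, right 2 to J, down 1 to O, left 1 to N — 7 moves in all.
Check: all required cells visited; 7 ≤ 7 moves.

C -> B -> A -> H -> I -> J -> O -> N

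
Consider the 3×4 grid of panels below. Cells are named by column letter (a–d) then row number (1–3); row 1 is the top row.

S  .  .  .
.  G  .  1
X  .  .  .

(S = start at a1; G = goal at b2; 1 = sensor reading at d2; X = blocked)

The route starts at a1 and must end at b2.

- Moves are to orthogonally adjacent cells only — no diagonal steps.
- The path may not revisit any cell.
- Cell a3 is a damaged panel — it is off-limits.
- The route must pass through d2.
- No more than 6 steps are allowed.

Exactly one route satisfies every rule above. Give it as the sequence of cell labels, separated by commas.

The 6-move cap with required stops at d2 leaves no slack for detours.
Route from a1: 3× right (reaching d1), down to d2, 2× left (reaching b2) — 6 moves in all.
Check: all required cells visited; 6 ≤ 6 moves.

a1, b1, c1, d1, d2, c2, b2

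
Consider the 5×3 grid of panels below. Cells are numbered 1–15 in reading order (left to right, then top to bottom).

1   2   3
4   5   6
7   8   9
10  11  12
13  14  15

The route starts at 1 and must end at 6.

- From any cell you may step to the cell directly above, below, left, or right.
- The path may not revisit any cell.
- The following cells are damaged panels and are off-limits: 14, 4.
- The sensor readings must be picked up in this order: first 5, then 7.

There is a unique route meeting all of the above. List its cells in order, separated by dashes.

1 - 2 - 5 - 8 - 7 - 10 - 11 - 12 - 9 - 6

The waypoints must appear in the order 5, 7, with no cell reused.
Route from 1: right 1 to 2, down 2 to 8, left 1 to 7, down 1 to 10, right 2 to 12, up 2 to 6 — 9 moves in all.
Check: order respected (5 at step 2, 7 at step 4).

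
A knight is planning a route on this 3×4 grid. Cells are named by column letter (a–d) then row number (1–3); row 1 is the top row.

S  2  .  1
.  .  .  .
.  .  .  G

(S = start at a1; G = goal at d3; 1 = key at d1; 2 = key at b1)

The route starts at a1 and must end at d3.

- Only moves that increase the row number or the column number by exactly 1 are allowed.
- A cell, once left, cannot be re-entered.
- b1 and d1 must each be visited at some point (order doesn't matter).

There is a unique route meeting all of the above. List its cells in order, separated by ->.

a1 -> b1 -> c1 -> d1 -> d2 -> d3

Moves only go right or down, so the column and row indices never decrease.
Route from a1: right 3 to d1, down 2 to d3 — 5 moves in all.
Check: all required cells visited.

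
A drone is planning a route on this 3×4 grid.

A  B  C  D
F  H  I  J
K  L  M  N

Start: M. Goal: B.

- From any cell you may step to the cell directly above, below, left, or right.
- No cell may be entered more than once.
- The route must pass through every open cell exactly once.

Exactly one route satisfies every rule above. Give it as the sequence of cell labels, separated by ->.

Need to visit all 12 open cells exactly once, starting at M and ending at B.
Route from M: right to N, 2× up (reaching D), left to C, down to I, left to H, down to L, left to K, 2× up (reaching A), right to B — 11 moves in all.
Check: all 12 open cells covered.

M -> N -> J -> D -> C -> I -> H -> L -> K -> F -> A -> B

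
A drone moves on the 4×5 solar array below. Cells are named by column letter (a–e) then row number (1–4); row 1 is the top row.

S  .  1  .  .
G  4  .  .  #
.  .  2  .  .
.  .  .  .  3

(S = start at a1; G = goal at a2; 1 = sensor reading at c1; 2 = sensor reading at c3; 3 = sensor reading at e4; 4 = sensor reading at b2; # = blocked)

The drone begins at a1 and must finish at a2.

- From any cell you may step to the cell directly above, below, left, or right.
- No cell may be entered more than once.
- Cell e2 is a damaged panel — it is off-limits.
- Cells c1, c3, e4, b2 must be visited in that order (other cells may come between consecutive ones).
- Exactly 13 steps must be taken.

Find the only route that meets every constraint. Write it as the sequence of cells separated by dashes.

The waypoints must appear in the order c1, c3, e4, b2, with no cell reused.
Route from a1: 2× right (reaching c1), 2× down (reaching c3), 2× right (reaching e3), down to e4, 3× left (reaching b4), 2× up (reaching b2), left to a2 — 13 moves in all.
Check: order respected (1 at step 2, 2 at step 4, 3 at step 7, 4 at step 12); 13 moves as required.

a1 - b1 - c1 - c2 - c3 - d3 - e3 - e4 - d4 - c4 - b4 - b3 - b2 - a2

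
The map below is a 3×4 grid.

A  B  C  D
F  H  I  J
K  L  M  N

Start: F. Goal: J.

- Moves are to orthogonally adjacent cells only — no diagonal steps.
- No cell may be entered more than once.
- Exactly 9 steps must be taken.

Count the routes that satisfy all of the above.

4

Need simple routes of exactly 9 moves from F to J (Manhattan distance 3, so 3 moves are spent on a detour and 3 undoing it).
Enumerating: F A B H L M I C D J | F A B C I H L M N J | F K L H B C I M N J | F K L M I H B C D J.
That gives 4 routes.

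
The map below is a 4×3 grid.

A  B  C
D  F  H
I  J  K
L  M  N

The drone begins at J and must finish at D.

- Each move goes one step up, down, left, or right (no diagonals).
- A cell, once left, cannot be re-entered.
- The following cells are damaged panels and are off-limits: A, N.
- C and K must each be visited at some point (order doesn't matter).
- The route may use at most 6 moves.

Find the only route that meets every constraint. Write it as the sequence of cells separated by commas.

The 6-move cap with required stops at C, K leaves no slack for detours.
Route from J: right to K, 2× up (reaching C), left to B, down to F, left to D — 6 moves in all.
Check: all required cells visited; 6 ≤ 6 moves.

J, K, H, C, B, F, D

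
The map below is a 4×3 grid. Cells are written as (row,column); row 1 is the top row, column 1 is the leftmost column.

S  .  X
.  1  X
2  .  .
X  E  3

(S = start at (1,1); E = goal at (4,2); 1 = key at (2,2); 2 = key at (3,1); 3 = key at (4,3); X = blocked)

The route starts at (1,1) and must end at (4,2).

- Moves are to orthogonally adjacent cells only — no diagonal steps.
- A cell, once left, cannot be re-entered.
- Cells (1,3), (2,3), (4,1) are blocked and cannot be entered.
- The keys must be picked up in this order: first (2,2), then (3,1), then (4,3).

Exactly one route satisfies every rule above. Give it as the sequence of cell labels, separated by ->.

The waypoints must appear in the order (2,2), (3,1), (4,3), with no cell reused.
Route from (1,1): right to (1,2), down to (2,2), left to (2,1), down to (3,1), 2× right (reaching (3,3)), down to (4,3), left to (4,2) — 8 moves in all.
Check: order respected (1 at step 2, 2 at step 4, 3 at step 7).

(1,1) -> (1,2) -> (2,2) -> (2,1) -> (3,1) -> (3,2) -> (3,3) -> (4,3) -> (4,2)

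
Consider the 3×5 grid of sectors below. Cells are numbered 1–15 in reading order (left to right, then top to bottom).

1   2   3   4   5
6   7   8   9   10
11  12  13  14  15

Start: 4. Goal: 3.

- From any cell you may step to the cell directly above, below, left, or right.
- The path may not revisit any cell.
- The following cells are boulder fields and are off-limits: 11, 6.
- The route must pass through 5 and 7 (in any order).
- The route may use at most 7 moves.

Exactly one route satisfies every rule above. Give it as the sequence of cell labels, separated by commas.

4, 5, 10, 9, 8, 7, 2, 3

Any route must reach 5 and 7 and still end at 3 within 7 moves, so the order of the required stops is forced.
Route from 4: right 1 to 5, down 1 to 10, left 3 to 7, up 1 to 2, right 1 to 3 — 7 moves in all.
Check: all required cells visited; 7 ≤ 7 moves.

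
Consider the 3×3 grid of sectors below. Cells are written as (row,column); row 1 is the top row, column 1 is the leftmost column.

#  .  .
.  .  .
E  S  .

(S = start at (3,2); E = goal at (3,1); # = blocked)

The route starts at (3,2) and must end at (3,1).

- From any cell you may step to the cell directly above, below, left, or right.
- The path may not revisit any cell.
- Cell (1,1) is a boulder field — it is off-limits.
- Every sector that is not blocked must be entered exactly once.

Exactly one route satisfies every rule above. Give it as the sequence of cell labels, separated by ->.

Need to visit all 8 open cells exactly once, starting at (3,2) and ending at (3,1).
Route from (3,2): right 1 to (3,3), up 2 to (1,3), left 1 to (1,2), down 1 to (2,2), left 1 to (2,1), down 1 to (3,1) — 7 moves in all.
Check: all 8 open cells covered.

(3,2) -> (3,3) -> (2,3) -> (1,3) -> (1,2) -> (2,2) -> (2,1) -> (3,1)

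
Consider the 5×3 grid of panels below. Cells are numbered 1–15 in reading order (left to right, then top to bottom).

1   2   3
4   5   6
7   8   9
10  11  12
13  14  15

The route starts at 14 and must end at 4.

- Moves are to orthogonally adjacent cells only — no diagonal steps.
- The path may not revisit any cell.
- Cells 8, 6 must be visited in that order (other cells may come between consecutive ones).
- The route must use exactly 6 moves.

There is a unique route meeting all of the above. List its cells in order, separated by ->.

The waypoints must appear in the order 8, 6, with no cell reused.
Route from 14: up 2 to 8, right 1 to 9, up 1 to 6, left 2 to 4 — 6 moves in all.
Check: order respected (8 at step 2, 6 at step 4); 6 moves as required.

14 -> 11 -> 8 -> 9 -> 6 -> 5 -> 4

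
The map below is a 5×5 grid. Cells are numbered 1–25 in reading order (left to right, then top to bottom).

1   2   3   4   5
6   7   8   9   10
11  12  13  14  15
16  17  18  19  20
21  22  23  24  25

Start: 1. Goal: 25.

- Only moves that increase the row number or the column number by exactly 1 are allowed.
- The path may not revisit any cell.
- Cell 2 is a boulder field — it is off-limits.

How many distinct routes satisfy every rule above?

35

A right/down-only route from 1 to 25 makes exactly 4 down-moves and 4 right-moves in some order.
With no other constraints that would be C(8,4) = 70 routes.
Subtract routes through each blocked cell (inclusion–exclusion for overlaps): − through 2: 35 → 35.
That gives 35 routes.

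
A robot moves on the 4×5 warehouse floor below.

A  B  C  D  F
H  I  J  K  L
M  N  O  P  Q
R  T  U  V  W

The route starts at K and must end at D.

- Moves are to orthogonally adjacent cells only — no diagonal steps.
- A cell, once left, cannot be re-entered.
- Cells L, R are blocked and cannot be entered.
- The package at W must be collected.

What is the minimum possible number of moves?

Any route passes through W somewhere between K and D. Summing Manhattan distances along the two legs (K → W → D) gives a lower bound of 3 + 4 = 7 moves.
The shortest route satisfying every rule uses 9 moves: K → P → Q → W → V → U → O → J → C → D.
The bound of 7 isn't tight here; checking systematically, no route of length 7 through 8 satisfies every constraint, so 9 is the minimum.

9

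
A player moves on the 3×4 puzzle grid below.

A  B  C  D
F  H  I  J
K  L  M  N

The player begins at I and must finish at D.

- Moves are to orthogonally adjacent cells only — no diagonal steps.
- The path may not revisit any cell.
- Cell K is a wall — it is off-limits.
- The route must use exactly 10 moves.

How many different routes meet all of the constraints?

2

Need simple routes of exactly 10 moves from I to D (Manhattan distance 2, so 4 moves are spent on a detour and 4 undoing it).
Enumerating: I C B A F H L M N J D | I J N M L H F A B C D.
That gives 2 routes.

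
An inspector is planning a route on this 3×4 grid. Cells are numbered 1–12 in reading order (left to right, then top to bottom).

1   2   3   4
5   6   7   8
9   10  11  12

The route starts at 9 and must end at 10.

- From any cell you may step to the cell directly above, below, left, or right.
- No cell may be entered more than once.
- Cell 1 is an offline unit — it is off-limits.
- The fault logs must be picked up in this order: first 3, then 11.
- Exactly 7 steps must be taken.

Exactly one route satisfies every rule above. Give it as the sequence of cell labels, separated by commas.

The waypoints must appear in the order 3, 11, with no cell reused.
Route from 9: up 1 to 5, right 1 to 6, up 1 to 2, right 1 to 3, down 2 to 11, left 1 to 10 — 7 moves in all.
Check: order respected (3 at step 4, 11 at step 6); 7 moves as required.

9, 5, 6, 2, 3, 7, 11, 10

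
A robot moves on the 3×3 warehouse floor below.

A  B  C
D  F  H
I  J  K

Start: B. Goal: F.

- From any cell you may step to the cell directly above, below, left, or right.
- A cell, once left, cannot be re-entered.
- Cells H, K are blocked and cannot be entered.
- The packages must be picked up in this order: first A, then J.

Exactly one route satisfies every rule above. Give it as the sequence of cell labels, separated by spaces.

B A D I J F

The waypoints must appear in the order A, J, with no cell reused.
Route from B: left to A, 2× down (reaching I), right to J, up to F — 5 moves in all.
Check: order respected (A at step 1, J at step 4).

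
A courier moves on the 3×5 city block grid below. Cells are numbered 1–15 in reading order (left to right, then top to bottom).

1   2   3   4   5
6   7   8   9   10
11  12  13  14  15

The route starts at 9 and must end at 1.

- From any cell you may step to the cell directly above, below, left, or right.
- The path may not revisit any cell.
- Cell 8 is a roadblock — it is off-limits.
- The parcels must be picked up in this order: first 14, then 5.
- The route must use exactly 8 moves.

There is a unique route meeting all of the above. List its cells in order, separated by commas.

9, 14, 15, 10, 5, 4, 3, 2, 1

The waypoints must appear in the order 14, 5, with no cell reused.
Route from 9: down to 14, right to 15, 2× up (reaching 5), 4× left (reaching 1) — 8 moves in all.
Check: order respected (14 at step 1, 5 at step 4); 8 moves as required.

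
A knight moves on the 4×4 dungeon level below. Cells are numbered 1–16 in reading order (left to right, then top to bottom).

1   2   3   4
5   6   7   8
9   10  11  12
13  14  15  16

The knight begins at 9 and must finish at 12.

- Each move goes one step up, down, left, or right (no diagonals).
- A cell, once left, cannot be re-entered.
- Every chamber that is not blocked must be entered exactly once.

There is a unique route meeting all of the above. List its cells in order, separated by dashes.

Need to visit all 16 open cells exactly once, starting at 9 and ending at 12.
Cell 16 has only two open neighbours (12 and 15), so the path must pass straight through it: one of those is the cell it's entered from and the other is where it exits.
Route from 9: down to 13, right to 14, 2× up (reaching 6), left to 5, up to 1, 3× right (reaching 4), down to 8, left to 7, 2× down (reaching 15), right to 16, up to 12 — 15 moves in all.
Check: all 16 open cells covered.

9 - 13 - 14 - 10 - 6 - 5 - 1 - 2 - 3 - 4 - 8 - 7 - 11 - 15 - 16 - 12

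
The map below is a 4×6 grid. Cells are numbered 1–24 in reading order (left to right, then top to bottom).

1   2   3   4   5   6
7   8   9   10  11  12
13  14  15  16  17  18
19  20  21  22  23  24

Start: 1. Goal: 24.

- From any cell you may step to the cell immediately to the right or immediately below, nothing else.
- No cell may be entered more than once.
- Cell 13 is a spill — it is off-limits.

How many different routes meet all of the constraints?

50

A right/down-only route from 1 to 24 makes exactly 3 down-moves and 5 right-moves in some order.
With no other constraints that would be C(8,3) = 56 routes.
Subtract routes through each blocked cell (inclusion–exclusion for overlaps): − through 13: 6 → 50.
That gives 50 routes.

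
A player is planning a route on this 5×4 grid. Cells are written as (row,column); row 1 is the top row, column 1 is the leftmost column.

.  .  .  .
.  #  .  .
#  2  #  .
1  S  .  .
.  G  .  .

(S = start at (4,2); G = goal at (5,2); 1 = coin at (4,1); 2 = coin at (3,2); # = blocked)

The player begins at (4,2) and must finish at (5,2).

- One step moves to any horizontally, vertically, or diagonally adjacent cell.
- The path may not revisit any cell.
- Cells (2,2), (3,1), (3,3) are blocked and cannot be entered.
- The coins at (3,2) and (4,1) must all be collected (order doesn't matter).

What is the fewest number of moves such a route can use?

3

Any route passes through (3,2) and (4,1) in some order between (4,2) and (5,2). Summing Chebyshev distances along each leg and taking the cheapest ordering ((4,2) → (3,2) → (4,1) → (5,2)) gives a lower bound of 1 + 1 + 1 = 3 moves.
A route of 3 moves achieves this: (4,2) → (3,2) → (4,1) → (5,2).
Since 3 matches the lower bound, it is optimal.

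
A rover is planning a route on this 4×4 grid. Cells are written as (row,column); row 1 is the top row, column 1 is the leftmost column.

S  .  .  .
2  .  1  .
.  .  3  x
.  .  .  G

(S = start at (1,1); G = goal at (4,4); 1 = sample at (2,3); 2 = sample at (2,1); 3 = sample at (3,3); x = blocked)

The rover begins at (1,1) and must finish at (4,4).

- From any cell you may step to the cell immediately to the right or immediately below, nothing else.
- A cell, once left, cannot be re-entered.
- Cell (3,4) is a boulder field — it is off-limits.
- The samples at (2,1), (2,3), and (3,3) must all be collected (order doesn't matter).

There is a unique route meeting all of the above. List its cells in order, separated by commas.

Moves only go right or down, so the column and row indices never decrease.
Route from (1,1): down 1 to (2,1), right 2 to (2,3), down 2 to (4,3), right 1 to (4,4) — 6 moves in all.
Check: all required cells visited.

(1,1), (2,1), (2,2), (2,3), (3,3), (4,3), (4,4)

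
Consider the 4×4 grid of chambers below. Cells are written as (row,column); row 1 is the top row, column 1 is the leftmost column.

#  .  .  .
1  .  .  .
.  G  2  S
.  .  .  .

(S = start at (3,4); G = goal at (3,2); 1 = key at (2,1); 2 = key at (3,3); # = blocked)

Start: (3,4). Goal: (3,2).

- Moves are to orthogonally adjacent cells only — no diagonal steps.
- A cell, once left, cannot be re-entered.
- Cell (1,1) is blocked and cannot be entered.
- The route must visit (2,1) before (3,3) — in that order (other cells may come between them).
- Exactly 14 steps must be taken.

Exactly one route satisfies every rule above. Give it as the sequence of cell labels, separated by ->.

(3,4) -> (4,4) -> (4,3) -> (4,2) -> (4,1) -> (3,1) -> (2,1) -> (2,2) -> (1,2) -> (1,3) -> (1,4) -> (2,4) -> (2,3) -> (3,3) -> (3,2)

The waypoints must appear in the order (2,1), (3,3), with no cell reused.
Route from (3,4): down to (4,4), 3× left (reaching (4,1)), 2× up (reaching (2,1)), right to (2,2), up to (1,2), 2× right (reaching (1,4)), down to (2,4), left to (2,3), down to (3,3), left to (3,2) — 14 moves in all.
Check: order respected (1 at step 6, 2 at step 13); 14 moves as required.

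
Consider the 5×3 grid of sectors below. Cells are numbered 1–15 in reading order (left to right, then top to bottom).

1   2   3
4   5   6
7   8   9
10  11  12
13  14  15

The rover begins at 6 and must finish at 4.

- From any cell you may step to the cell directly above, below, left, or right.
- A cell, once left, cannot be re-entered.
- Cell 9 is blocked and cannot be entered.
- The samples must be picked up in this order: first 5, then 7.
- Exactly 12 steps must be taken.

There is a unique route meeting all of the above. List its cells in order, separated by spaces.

The waypoints must appear in the order 5, 7, with no cell reused.
Route from 6: up to 3, left to 2, 3× down (reaching 11), right to 12, down to 15, 2× left (reaching 13), 3× up (reaching 4) — 12 moves in all.
Check: order respected (5 at step 3, 7 at step 11); 12 moves as required.

6 3 2 5 8 11 12 15 14 13 10 7 4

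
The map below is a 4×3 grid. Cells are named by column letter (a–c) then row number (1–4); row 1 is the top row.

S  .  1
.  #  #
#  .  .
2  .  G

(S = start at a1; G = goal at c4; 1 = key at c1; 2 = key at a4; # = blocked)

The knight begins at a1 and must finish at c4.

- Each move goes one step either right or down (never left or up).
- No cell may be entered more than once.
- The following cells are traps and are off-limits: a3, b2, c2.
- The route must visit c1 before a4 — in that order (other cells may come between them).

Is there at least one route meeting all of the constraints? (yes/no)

a4 lies to the left of c1, so going from c1 to a4 would need a leftward move — but moves only go right/down, so c1 cannot be visited before a4.

no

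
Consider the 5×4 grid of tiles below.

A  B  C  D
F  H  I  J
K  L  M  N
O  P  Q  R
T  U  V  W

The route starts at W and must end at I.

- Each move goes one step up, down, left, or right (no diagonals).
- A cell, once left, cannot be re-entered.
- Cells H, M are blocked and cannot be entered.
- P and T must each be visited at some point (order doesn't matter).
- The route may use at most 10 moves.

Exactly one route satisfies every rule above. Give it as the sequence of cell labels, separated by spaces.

W V U T O P Q R N J I

The 10-move cap with required stops at P, T leaves no slack for detours.
Route from W: left 3 to T, up 1 to O, right 3 to R, up 2 to J, left 1 to I — 10 moves in all.
Check: all required cells visited; 10 ≤ 10 moves.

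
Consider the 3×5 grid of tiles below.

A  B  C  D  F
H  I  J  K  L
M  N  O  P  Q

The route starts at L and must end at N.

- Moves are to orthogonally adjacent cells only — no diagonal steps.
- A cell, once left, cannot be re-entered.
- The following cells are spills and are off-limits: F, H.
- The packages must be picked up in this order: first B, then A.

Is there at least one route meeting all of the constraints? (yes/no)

no

A must be visited but has only one open neighbour (B), and it is neither the start nor the goal — the route would have to enter and leave through B, re-entering it.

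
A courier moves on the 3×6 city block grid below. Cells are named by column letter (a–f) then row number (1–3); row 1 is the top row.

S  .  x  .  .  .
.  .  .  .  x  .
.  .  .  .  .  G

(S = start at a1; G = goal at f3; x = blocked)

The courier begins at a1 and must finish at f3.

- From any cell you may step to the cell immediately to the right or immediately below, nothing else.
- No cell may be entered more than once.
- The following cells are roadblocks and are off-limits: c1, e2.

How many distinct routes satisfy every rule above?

A right/down-only route from a1 to f3 makes exactly 2 down-moves and 5 right-moves in some order.
With no other constraints that would be C(7,2) = 21 routes.
Subtract routes through each blocked cell (inclusion–exclusion for overlaps): − through c1: 10 − through e2: 10 + through c1&e2: 6 → 7.
That gives 7 routes.

7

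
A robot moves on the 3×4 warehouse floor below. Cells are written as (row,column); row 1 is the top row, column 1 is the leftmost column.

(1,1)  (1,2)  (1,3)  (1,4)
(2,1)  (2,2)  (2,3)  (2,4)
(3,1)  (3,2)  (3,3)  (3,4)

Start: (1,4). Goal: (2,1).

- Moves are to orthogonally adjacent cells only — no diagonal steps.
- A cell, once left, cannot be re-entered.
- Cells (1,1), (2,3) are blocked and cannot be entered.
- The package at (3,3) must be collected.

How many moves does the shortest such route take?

Any route passes through (3,3) somewhere between (1,4) and (2,1). Summing Manhattan distances along the two legs ((1,4) → (3,3) → (2,1)) gives a lower bound of 3 + 3 = 6 moves.
A route of 6 moves achieves this: (1,4) → (2,4) → (3,4) → (3,3) → (3,2) → (2,2) → (2,1).
Since 6 matches the lower bound, it is optimal.

6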